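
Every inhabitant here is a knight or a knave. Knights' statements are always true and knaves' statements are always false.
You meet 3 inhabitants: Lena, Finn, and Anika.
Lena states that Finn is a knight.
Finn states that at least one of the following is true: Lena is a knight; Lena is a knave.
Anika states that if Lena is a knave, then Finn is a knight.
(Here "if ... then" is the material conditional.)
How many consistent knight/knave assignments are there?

1

Consistent assignments:
  Lena=knight, Finn=knight, Anika=knight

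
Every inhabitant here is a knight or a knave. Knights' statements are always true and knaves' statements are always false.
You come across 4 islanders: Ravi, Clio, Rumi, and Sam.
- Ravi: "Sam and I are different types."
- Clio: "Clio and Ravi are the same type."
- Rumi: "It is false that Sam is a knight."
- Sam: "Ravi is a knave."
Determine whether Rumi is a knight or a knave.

Rumi is a knight.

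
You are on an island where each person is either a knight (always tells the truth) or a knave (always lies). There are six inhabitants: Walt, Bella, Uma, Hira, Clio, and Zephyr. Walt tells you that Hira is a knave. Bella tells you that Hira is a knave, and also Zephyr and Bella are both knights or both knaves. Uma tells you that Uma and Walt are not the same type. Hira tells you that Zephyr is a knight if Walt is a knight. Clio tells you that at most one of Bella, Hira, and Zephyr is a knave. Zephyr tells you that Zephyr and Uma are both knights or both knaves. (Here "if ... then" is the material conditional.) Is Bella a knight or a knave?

Bella is a knave.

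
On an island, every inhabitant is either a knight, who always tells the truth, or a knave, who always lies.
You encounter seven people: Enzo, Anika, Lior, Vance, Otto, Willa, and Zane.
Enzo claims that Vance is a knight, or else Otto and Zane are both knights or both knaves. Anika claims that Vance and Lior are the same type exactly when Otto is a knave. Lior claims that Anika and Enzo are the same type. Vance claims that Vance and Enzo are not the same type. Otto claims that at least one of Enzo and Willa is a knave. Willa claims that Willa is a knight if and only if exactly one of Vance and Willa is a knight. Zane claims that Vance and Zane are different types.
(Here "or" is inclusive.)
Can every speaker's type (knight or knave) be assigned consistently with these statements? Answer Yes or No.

No

Checking all 128 assignments, each has at least one speaker whose statement's truth value contradicts their type.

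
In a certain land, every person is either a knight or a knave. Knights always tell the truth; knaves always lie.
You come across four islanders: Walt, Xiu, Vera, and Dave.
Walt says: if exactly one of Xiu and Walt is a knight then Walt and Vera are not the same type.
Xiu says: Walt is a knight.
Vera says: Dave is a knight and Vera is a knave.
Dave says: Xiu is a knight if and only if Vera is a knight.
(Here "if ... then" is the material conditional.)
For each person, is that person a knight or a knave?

Knights: Walt and Xiu. Knaves: Vera and Dave.

Suppose Walt is a knave. Then Walt's statement "if exactly one of Xiu and Walt is a knight then Walt and Vera are not the same type" would have to be false. Checking the 8 ways to assign the others, none is consistent with every speaker.
(For instance, with Xiu=knight, Vera=knave, Dave=knave, Xiu's claim "Walt is a knight" comes out false where it would need to be true.)
So Walt must be a knight, making "if exactly one of Xiu and Walt is a knight then Walt and Vera are not the same type" true. Taking Walt=knight, Xiu=knight, Vera=knave, Dave=knave, each remaining statement checks out:
  Xiu (knight): "Walt is a knight" — true. ✓
  Vera (knave): "Dave is a knight and Vera is a knave" — false. ✓
  Dave (knave): "Xiu is a knight if and only if Vera is a knight" — false. ✓
This is the unique consistent assignment.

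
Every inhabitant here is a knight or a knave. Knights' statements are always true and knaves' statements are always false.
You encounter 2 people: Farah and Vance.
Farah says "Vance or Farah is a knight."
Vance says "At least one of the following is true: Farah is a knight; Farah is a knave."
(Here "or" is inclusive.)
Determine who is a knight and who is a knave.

Farah is a knight and Vance is a knight.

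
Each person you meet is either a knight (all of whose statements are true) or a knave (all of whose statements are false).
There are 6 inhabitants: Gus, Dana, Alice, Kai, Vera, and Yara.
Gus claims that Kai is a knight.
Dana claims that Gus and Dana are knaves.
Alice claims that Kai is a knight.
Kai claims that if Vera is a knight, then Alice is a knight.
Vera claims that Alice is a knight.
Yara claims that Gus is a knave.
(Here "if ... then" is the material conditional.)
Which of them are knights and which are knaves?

Gus is a knight, Dana is a knave, Alice is a knight, Kai is a knight, Vera is a knight, and Yara is a knave.

As a knight, Gus's statement "Kai is a knight" should be True; it is.
Dana is a knave, and the claim "Gus and Dana are knaves" is indeed false.
Alice is a knight; "Kai is a knight" is True, as required.
Kai (knight): "if Vera is a knight, then Alice is a knight" — True. ✓
Vera is a knight, so "Alice is a knight" must be True — and it is.
As a knave, Yara's statement "Gus is a knave" should be false; it is.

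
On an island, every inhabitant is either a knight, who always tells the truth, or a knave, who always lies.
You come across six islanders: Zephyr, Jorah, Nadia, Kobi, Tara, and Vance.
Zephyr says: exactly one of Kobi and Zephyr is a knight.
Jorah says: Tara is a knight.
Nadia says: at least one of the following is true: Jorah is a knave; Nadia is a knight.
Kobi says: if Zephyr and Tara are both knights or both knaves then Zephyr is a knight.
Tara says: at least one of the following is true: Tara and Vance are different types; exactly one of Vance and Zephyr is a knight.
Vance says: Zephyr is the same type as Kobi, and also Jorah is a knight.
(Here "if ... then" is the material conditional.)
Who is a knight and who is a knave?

Knights: Nadia. Knaves: Zephyr, Jorah, Kobi, Tara, and Vance.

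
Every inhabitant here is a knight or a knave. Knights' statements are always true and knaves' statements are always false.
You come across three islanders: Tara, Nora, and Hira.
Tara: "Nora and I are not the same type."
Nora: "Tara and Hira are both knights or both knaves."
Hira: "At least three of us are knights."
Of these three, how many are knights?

1

The unique consistent assignment is Tara=knight, Nora=knave, Hira=knave.
That has 1 knight.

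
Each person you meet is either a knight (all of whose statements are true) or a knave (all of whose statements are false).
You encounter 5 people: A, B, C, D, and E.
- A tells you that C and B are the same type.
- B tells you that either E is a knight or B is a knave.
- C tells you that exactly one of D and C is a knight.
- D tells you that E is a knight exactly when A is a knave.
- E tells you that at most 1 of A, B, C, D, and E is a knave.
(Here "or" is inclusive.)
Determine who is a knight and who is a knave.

A is a knight, B is a knight, C is a knight, D is a knave, and E is a knight.

Suppose A is a knave. Then A's statement "C and B are the same type" would have to be false. Checking the 16 ways to assign the others, none is consistent with every speaker.
(For instance, with B=knight, C=knight, D=knave, E=knight, A's claim "C and B are the same type" comes out true where it would need to be false.)
So A must be a knight, making "C and B are the same type" true. Taking A=knight, B=knight, C=knight, D=knave, E=knight, each remaining statement checks out:
  B (knight): "either E is a knight or B is a knave" — true. ✓
  C (knight): "exactly one of D and C is a knight" — true. ✓
  D (knave): "E is a knight exactly when A is a knave" — false. ✓
  E (knight): "at most 1 of A, B, C, D, and E is a knave" — true. ✓
This is the unique consistent assignment.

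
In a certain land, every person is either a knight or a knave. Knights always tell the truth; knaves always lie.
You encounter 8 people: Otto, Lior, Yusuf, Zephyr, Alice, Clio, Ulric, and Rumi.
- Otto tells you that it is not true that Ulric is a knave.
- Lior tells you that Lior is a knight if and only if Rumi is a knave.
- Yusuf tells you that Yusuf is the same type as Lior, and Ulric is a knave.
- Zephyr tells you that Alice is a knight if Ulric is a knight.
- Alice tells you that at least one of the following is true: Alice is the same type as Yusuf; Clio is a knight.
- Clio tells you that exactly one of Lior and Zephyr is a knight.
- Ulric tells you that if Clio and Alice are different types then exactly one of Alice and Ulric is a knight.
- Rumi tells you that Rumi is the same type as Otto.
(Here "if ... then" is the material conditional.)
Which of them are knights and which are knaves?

Otto is a knight, Lior is a knave, Yusuf is a knave, Zephyr is a knight, Alice is a knight, Clio is a knight, Ulric is a knight, and Rumi is a knave.

Since Otto is a knight, "it is not true that Ulric is a knave" needs to be true, which holds.
As a knave, Lior's statement "Lior is a knight if and only if Rumi is a knave" should be false; it is.
As a knave, Yusuf's statement "Yusuf is the same type as Lior, and Ulric is a knave" should be false; it is.
Zephyr (knight): "Alice is a knight if Ulric is a knight" — true. ✓
Alice is a knight, and the claim "at least one of the following is true: Alice is the same type as Yusuf; Clio is a knight" is indeed true.
Since Clio is a knight, "exactly one of Lior and Zephyr is a knight" needs to be true, which holds.
Ulric (knight): "if Clio and Alice are different types then exactly one of Alice and Ulric is a knight" — true. ✓
Rumi (knave): "Rumi is the same type as Otto" — false. ✓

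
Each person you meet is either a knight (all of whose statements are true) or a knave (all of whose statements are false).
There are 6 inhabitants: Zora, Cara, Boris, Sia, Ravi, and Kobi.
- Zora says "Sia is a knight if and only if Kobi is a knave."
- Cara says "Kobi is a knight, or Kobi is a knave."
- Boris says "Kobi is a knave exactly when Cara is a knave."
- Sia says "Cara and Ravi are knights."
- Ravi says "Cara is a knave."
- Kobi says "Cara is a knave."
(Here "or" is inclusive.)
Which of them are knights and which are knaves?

Zora is a knave, Cara is a knight, Boris is a knave, Sia is a knave, Ravi is a knave, and Kobi is a knave.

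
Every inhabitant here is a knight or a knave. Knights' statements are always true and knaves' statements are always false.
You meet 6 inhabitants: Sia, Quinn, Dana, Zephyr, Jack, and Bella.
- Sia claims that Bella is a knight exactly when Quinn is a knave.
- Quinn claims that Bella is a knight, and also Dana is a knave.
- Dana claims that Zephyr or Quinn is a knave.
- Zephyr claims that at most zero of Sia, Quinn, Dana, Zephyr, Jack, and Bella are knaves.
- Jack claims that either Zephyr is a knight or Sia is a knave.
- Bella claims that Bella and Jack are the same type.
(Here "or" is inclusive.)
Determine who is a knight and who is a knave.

Sia is a knave, Quinn is a knave, Dana is a knight, Zephyr is a knave, Jack is a knight, and Bella is a knave.

As a knave, Sia's statement "Bella is a knight exactly when Quinn is a knave" should be false; it is.
Quinn is a knave; "Bella is a knight, and also Dana is a knave" is false, as required.
Dana (knight): "Zephyr or Quinn is a knave" — true. ✓
Zephyr (knave): "at most zero of Sia, Quinn, Dana, Zephyr, Jack, and Bella are knaves" — false. ✓
Since Jack is a knight, "either Zephyr is a knight or Sia is a knave" needs to be true, which holds.
Bella is a knave, and the claim "Bella and Jack are the same type" is indeed false.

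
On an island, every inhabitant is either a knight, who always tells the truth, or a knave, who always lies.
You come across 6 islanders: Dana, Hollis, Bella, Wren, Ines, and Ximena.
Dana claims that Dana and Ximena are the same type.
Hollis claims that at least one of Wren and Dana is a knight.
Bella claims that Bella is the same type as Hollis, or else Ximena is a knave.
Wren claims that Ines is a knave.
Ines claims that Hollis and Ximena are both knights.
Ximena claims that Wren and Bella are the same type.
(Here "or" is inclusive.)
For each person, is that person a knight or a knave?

Dana is a knight, Hollis is a knight, Bella is a knave, Wren is a knave, Ines is a knight, and Ximena is a knight.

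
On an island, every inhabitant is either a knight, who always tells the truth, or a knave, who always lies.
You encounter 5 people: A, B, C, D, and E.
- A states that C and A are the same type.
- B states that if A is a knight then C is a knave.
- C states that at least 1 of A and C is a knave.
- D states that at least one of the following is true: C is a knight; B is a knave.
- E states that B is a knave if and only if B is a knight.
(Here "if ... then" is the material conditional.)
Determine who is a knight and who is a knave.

A is a knave, B is a knight, C is a knight, D is a knight, and E is a knave.

As a knave, A's statement "C and A are the same type" should be False; it is.
Since B is a knight, "if A is a knight then C is a knave" needs to be true, which holds.
C is a knight, so "at least 1 of A and C is a knave" must be true — and it is.
D is a knight; "at least one of the following is true: C is a knight; B is a knave" is true, as required.
As a knave, E's statement "B is a knave if and only if B is a knight" should be False; it is.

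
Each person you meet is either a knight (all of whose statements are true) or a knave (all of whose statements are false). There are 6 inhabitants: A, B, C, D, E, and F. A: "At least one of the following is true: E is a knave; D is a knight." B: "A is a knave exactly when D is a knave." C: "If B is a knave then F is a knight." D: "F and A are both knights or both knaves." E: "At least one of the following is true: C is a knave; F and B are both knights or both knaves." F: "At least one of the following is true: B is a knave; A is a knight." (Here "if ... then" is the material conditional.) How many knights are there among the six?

6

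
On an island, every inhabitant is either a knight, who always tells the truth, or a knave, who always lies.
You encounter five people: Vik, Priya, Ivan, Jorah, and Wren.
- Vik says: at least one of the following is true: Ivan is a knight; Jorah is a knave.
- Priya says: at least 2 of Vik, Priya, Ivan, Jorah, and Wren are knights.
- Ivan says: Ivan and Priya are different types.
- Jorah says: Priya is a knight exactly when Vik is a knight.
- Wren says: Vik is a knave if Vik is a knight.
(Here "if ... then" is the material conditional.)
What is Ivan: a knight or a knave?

Consistent assignments: {Vik=knight, Priya=knave, Ivan=knave, Jorah=knave, Wren=knave}
In every consistent assignment, Ivan is a knave.

Ivan is a knave.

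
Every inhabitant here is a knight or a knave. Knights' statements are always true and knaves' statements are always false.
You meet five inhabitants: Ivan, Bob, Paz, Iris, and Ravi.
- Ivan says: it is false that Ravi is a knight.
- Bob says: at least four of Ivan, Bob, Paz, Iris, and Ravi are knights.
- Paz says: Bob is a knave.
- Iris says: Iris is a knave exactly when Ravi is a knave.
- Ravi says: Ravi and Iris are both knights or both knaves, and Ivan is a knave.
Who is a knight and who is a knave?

Ivan is a knave, and the claim "it is false that Ravi is a knight" is indeed False.
Bob (knave): "at least four of Ivan, Bob, Paz, Iris, and Ravi are knights" — False. ✓
Paz is a knight, so "Bob is a knave" must be true — and it is.
Iris (knight): "Iris is a knave exactly when Ravi is a knave" — true. ✓
Since Ravi is a knight, "Ravi and Iris are both knights or both knaves, and Ivan is a knave" needs to be true, which holds.

Ivan is a knave, Bob is a knave, Paz is a knight, Iris is a knight, and Ravi is a knight.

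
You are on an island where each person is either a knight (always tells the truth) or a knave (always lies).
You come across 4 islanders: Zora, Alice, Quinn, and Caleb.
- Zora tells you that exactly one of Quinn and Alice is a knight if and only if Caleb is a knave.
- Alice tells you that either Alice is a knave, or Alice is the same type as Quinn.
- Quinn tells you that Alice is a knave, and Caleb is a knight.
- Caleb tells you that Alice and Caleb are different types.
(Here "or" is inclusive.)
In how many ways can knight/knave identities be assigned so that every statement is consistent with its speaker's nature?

0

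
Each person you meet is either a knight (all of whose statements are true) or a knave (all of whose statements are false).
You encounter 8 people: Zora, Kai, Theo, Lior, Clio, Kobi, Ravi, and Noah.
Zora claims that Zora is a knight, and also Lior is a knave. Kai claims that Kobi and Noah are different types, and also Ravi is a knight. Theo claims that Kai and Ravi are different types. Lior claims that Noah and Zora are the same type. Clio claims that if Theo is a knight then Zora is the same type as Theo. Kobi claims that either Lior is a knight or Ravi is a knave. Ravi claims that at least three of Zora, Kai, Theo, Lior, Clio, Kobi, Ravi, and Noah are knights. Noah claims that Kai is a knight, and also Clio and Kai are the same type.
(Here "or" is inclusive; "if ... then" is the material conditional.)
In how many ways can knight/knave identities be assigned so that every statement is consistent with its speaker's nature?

2

Consistent assignments:
  Zora=knight, Kai=knave, Theo=knight, Lior=knave, Clio=knight, Kobi=knave, Ravi=knight, Noah=knave
  Zora=knave, Kai=knight, Theo=knave, Lior=knave, Clio=knight, Kobi=knave, Ravi=knight, Noah=knight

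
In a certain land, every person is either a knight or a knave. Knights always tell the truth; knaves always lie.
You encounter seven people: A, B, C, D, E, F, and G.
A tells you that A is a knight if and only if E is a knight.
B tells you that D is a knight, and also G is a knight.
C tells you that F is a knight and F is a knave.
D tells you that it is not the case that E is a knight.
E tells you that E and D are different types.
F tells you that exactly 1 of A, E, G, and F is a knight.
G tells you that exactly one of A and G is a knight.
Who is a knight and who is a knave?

A is a knave, and the claim "A is a knight if and only if E is a knight" is indeed False.
B is a knave; "D is a knight, and also G is a knight" is False, as required.
As a knave, C's statement "F is a knight and F is a knave" should be False; it is.
D is a knave; "it is not the case that E is a knight" is False, as required.
E (knight): "E and D are different types" — true. ✓
F is a knave, and the claim "exactly 1 of A, E, G, and F is a knight" is indeed False.
As a knight, G's statement "exactly one of A and G is a knight" should be true; it is.

A is a knave, B is a knave, C is a knave, D is a knave, E is a knight, F is a knave, and G is a knight.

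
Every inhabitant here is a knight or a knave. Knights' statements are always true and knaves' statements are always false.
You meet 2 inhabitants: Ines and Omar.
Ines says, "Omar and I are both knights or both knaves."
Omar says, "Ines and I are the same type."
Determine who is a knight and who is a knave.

Ines is a knight and Omar is a knight.

Ines is a knight, so "Omar and I are both knights or both knaves" must be true — and it is.
Since Omar is a knight, "Ines and I are the same type" needs to be true, which holds.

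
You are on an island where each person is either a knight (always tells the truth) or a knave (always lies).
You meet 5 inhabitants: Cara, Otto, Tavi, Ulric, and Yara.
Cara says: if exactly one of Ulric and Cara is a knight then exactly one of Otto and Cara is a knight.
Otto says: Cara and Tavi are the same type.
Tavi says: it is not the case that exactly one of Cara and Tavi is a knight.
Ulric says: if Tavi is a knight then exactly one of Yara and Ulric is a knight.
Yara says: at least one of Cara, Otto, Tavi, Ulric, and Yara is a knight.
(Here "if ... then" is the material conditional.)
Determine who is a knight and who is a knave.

Cara is a knight, Otto is a knave, Tavi is a knave, Ulric is a knight, and Yara is a knight.

Cara (knight): "if exactly one of Ulric and Cara is a knight then exactly one of Otto and Cara is a knight" — true. ✓
Since Otto is a knave, "Cara and Tavi are the same type" needs to be false, which holds.
Since Tavi is a knave, "it is not the case that exactly one of Cara and Tavi is a knight" needs to be false, which holds.
Since Ulric is a knight, "if Tavi is a knight then exactly one of Yara and Ulric is a knight" needs to be true, which holds.
As a knight, Yara's statement "at least one of Cara, Otto, Tavi, Ulric, and Yara is a knight" should be true; it is.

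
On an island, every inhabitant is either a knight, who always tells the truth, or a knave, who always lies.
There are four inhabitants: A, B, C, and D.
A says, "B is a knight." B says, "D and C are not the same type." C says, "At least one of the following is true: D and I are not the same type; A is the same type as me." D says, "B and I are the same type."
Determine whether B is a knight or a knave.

Consistent assignments: {A=knight, B=knight, C=knight, D=knave}
In every consistent assignment, B is a knight.

B is a knight.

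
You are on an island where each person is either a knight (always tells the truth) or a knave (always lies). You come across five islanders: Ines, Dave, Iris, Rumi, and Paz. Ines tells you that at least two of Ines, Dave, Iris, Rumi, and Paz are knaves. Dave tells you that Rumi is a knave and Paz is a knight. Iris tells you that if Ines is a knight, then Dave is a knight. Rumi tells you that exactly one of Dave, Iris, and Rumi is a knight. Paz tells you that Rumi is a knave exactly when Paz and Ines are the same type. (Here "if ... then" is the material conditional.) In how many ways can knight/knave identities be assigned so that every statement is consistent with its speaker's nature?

1

Consistent assignments:
  Ines=knight, Dave=knave, Iris=knave, Rumi=knave, Paz=knave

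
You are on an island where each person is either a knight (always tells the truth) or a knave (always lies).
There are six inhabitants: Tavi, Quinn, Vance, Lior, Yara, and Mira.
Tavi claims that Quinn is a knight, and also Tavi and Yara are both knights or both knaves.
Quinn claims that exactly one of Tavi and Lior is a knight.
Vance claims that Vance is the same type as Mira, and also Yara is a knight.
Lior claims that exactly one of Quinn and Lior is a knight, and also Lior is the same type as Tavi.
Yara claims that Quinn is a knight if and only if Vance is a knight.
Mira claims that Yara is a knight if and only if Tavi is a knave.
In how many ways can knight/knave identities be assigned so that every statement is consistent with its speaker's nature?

1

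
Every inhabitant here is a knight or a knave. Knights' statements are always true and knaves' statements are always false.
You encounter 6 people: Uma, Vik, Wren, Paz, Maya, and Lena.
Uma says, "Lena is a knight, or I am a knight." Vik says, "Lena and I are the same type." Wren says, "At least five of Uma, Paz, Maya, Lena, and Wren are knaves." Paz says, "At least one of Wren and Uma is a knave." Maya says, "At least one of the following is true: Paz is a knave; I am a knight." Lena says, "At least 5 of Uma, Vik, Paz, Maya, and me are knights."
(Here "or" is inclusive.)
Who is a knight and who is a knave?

Uma is a knight, Vik is a knight, Wren is a knave, Paz is a knight, Maya is a knight, and Lena is a knight.

Uma (knight): "Lena is a knight, or I am a knight" — true. ✓
Since Vik is a knight, "Lena and I are the same type" needs to be true, which holds.
Wren is a knave, and the claim "at least five of Uma, Paz, Maya, Lena, and Wren are knaves" is indeed False.
Paz (knight): "at least one of Wren and Uma is a knave" — true. ✓
Maya is a knight, and the claim "at least one of the following is true: Paz is a knave; I am a knight" is indeed true.
As a knight, Lena's statement "at least 5 of Uma, Vik, Paz, Maya, and me are knights" should be true; it is.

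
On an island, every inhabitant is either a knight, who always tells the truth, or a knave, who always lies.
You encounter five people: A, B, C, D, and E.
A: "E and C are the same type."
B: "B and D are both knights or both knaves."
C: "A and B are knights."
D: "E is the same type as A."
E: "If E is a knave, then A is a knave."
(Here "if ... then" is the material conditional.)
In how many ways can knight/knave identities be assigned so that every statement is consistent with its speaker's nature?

1

Consistent assignments:
  A=knight, B=knight, C=knight, D=knight, E=knight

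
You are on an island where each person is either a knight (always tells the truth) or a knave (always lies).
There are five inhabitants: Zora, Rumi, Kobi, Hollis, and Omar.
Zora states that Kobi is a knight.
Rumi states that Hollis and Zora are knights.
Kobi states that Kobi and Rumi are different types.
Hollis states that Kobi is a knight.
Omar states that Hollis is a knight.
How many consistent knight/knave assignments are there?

1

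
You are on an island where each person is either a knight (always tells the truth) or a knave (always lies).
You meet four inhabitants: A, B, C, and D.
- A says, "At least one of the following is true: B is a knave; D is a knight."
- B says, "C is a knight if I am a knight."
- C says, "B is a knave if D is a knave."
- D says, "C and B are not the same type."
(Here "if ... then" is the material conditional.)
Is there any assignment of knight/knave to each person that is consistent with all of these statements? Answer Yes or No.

No

Checking all 16 assignments, each has at least one speaker whose statement's truth value contradicts their type.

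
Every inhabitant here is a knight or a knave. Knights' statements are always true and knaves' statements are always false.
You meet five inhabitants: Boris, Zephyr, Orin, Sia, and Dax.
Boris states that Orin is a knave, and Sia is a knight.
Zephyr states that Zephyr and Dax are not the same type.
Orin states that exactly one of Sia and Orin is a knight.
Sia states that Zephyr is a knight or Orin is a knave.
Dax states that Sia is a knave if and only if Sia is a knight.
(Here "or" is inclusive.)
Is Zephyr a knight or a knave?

Consistent assignments: {Boris=knave, Zephyr=knave, Orin=knight, Sia=knave, Dax=knave}
In every consistent assignment, Zephyr is a knave.

Zephyr is a knave.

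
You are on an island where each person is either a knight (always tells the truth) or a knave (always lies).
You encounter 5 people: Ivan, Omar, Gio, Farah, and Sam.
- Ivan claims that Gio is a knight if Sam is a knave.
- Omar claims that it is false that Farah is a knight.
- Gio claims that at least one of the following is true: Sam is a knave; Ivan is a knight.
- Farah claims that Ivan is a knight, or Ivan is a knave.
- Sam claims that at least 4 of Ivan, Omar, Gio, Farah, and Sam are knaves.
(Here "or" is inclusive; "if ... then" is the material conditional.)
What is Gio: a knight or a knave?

Gio is a knight.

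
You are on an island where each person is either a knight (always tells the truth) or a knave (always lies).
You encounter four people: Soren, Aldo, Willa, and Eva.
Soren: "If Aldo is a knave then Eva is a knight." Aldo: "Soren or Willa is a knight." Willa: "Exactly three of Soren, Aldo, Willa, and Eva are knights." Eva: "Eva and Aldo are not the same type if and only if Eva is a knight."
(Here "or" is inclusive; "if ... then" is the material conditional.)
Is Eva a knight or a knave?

Eva is a knave.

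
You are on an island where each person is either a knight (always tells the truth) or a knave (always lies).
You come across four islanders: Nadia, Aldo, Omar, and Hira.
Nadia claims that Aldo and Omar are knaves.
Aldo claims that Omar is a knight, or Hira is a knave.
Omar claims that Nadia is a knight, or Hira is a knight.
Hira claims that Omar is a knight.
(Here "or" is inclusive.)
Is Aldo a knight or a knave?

Aldo is a knight.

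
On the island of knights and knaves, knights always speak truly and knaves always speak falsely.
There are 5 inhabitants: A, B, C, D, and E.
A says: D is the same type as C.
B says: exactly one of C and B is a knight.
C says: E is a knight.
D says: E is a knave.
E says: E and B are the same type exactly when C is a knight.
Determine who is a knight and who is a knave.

Knights: D. Knaves: A, B, C, and E.

As a knave, A's statement "D is the same type as C" should be False; it is.
B is a knave, so "exactly one of C and B is a knight" must be False — and it is.
C (knave): "E is a knight" — False. ✓
D is a knight, and the claim "E is a knave" is indeed true.
E (knave): "E and B are the same type exactly when C is a knight" — False. ✓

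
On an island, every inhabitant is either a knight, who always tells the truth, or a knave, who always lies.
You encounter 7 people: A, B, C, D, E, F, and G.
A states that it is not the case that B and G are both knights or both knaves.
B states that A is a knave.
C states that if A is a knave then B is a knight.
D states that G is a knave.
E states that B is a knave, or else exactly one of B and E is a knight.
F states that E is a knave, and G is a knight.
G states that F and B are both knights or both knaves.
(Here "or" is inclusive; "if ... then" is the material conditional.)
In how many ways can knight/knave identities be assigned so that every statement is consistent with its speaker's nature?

1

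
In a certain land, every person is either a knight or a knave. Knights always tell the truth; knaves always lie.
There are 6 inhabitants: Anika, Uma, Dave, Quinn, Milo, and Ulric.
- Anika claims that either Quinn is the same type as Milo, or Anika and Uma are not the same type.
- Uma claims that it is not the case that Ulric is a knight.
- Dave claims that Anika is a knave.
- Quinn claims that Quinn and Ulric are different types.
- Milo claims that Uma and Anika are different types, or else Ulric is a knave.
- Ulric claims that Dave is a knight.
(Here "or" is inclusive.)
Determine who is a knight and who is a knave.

Anika (knight): "either Quinn is the same type as Milo, or Anika and Uma are not the same type" — true. ✓
As a knight, Uma's statement "it is not the case that Ulric is a knight" should be true; it is.
Dave is a knave, and the claim "Anika is a knave" is indeed False.
Quinn is a knight, and the claim "Quinn and Ulric are different types" is indeed true.
Milo (knight): "Uma and Anika are different types, or else Ulric is a knave" — true. ✓
Since Ulric is a knave, "Dave is a knight" needs to be False, which holds.

Anika is a knight, Uma is a knight, Dave is a knave, Quinn is a knight, Milo is a knight, and Ulric is a knave.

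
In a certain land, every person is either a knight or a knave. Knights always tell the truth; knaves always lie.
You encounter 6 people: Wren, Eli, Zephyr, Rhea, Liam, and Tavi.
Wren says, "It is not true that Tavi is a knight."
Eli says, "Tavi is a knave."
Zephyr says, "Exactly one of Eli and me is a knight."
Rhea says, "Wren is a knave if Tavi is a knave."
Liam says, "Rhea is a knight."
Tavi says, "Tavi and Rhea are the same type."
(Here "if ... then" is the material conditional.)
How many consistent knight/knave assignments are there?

2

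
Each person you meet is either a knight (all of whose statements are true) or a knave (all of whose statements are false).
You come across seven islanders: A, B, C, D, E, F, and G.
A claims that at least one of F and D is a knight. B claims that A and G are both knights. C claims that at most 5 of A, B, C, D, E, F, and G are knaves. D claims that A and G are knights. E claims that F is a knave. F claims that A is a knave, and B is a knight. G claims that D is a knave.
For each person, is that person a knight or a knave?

Knights: C, E, and G. Knaves: A, B, D, and F.

A is a knave; "at least one of F and D is a knight" is False, as required.
B is a knave, and the claim "A and G are both knights" is indeed False.
C (knight): "at most 5 of A, B, C, D, E, F, and G are knaves" — true. ✓
D is a knave; "A and G are knights" is False, as required.
E is a knight, and the claim "F is a knave" is indeed true.
As a knave, F's statement "A is a knave, and B is a knight" should be False; it is.
As a knight, G's statement "D is a knave" should be true; it is.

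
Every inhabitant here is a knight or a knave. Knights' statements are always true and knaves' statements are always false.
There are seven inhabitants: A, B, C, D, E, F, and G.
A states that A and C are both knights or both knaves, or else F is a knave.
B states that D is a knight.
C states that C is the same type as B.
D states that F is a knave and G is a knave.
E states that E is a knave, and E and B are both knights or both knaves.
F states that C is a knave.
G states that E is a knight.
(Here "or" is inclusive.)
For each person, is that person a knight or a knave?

A (knight): "A and C are both knights or both knaves, or else F is a knave" — true. ✓
Since B is a knight, "D is a knight" needs to be true, which holds.
C is a knight, so "C is the same type as B" must be true — and it is.
D is a knight; "F is a knave and G is a knave" is true, as required.
E is a knave, so "E is a knave, and E and B are both knights or both knaves" must be False — and it is.
Since F is a knave, "C is a knave" needs to be False, which holds.
G is a knave, and the claim "E is a knight" is indeed False.

Knights: A, B, C, and D. Knaves: E, F, and G.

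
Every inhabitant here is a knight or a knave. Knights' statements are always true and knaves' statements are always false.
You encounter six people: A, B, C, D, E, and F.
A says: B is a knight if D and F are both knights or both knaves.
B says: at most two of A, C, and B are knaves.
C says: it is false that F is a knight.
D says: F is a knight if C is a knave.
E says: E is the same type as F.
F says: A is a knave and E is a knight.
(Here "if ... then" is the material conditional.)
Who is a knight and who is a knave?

A is a knave, B is a knave, C is a knave, D is a knight, E is a knight, and F is a knight.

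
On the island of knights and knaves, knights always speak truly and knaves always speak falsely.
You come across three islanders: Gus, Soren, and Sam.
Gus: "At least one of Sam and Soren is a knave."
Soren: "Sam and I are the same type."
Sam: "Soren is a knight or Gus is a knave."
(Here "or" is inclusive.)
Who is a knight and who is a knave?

Suppose Gus is a knight. Then Gus's statement "at least one of Sam and Soren is a knave" would have to be true. Checking the 4 ways to assign the others, none is consistent with every speaker.
(For instance, with Soren=knight, Sam=knight, Gus's claim "at least one of Sam and Soren is a knave" comes out false where it would need to be true.)
So Gus must be a knave, making "at least one of Sam and Soren is a knave" false. Taking Gus=knave, Soren=knight, Sam=knight, each remaining statement checks out:
  Soren (knight): "Sam and I are the same type" — true. ✓
  Sam (knight): "Soren is a knight or Gus is a knave" — true. ✓
This is the unique consistent assignment.

Knights: Soren and Sam. Knaves: Gus.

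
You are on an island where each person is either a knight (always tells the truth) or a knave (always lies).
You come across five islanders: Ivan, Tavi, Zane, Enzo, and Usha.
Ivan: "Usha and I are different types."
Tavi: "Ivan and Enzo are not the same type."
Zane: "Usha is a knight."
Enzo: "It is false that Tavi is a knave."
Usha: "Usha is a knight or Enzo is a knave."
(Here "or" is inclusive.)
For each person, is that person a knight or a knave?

Ivan is a knave, Tavi is a knight, Zane is a knave, Enzo is a knight, and Usha is a knave.

Suppose Ivan is a knight. Then Ivan's statement "Usha and I are different types" would have to be true. Checking the 16 ways to assign the others, none is consistent with every speaker.
(For instance, with Tavi=knight, Zane=knave, Enzo=knight, Usha=knave, Tavi's claim "Ivan and Enzo are not the same type" comes out false where it would need to be true.)
So Ivan must be a knave, making "Usha and I are different types" false. Taking Ivan=knave, Tavi=knight, Zane=knave, Enzo=knight, Usha=knave, each remaining statement checks out:
  Tavi (knight): "Ivan and Enzo are not the same type" — true. ✓
  Zane (knave): "Usha is a knight" — false. ✓
  Enzo (knight): "it is false that Tavi is a knave" — true. ✓
  Usha (knave): "Usha is a knight or Enzo is a knave" — false. ✓
This is the unique consistent assignment.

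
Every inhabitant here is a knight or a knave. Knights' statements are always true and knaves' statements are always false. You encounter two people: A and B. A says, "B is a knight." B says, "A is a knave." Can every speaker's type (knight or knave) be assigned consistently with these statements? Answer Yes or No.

No

Checking all 4 assignments, each has at least one speaker whose statement's truth value contradicts their type.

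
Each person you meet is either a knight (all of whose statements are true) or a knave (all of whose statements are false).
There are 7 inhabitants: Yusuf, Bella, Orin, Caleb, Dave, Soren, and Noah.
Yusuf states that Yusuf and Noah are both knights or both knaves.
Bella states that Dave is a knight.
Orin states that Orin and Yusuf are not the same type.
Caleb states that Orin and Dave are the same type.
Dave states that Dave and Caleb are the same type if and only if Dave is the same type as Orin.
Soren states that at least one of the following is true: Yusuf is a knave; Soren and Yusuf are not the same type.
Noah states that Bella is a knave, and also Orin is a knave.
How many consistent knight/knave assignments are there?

1

Consistent assignments:
  Yusuf=knave, Bella=knave, Orin=knave, Caleb=knight, Dave=knave, Soren=knight, Noah=knight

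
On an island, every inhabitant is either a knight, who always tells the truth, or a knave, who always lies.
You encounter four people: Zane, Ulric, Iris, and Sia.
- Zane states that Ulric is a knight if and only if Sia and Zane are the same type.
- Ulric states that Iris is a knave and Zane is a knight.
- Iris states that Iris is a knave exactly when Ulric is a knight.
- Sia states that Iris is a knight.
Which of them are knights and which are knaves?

Zane is a knave, Ulric is a knave, Iris is a knave, and Sia is a knave.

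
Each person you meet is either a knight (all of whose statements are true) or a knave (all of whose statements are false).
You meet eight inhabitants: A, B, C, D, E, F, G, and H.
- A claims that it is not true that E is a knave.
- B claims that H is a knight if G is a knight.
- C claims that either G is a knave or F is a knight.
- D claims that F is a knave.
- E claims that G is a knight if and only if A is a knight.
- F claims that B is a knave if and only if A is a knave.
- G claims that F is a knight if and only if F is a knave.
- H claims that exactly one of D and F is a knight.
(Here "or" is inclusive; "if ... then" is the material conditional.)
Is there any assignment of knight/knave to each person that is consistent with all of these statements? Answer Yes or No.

Checking all 256 assignments, each has at least one speaker whose statement's truth value contradicts their type.

No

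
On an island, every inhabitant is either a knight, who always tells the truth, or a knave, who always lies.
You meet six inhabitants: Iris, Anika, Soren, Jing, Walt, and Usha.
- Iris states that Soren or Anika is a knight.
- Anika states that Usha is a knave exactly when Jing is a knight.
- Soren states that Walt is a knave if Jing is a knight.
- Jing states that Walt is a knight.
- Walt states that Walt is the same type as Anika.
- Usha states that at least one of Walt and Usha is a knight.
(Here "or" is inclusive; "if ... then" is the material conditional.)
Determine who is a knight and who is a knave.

Knights: Iris, Anika, Soren, and Usha. Knaves: Jing and Walt.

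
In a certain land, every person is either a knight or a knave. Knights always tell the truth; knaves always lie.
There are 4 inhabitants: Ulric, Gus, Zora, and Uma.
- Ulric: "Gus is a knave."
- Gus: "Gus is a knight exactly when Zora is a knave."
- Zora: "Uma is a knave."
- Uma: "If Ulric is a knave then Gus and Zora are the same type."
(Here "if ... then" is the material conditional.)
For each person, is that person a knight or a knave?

Suppose Ulric is a knave. Then Ulric's statement "Gus is a knave" would have to be false. Checking the 8 ways to assign the others, none is consistent with every speaker.
(For instance, with Gus=knave, Zora=knave, Uma=knight, Ulric's claim "Gus is a knave" comes out true where it would need to be false.)
So Ulric must be a knight, making "Gus is a knave" true. Taking Ulric=knight, Gus=knave, Zora=knave, Uma=knight, each remaining statement checks out:
  Gus (knave): "Gus is a knight exactly when Zora is a knave" — false. ✓
  Zora (knave): "Uma is a knave" — false. ✓
  Uma (knight): "if Ulric is a knave then Gus and Zora are the same type" — true. ✓
This is the unique consistent assignment.

Knights: Ulric and Uma. Knaves: Gus and Zora.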